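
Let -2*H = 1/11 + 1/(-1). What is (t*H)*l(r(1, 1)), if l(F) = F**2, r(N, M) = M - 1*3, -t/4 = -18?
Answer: 1440/11 ≈ 130.91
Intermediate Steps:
t = 72 (t = -4*(-18) = 72)
r(N, M) = -3 + M (r(N, M) = M - 3 = -3 + M)
H = 5/11 (H = -(1/11 + 1/(-1))/2 = -(1*(1/11) + 1*(-1))/2 = -(1/11 - 1)/2 = -1/2*(-10/11) = 5/11 ≈ 0.45455)
(t*H)*l(r(1, 1)) = (72*(5/11))*(-3 + 1)**2 = (360/11)*(-2)**2 = (360/11)*4 = 1440/11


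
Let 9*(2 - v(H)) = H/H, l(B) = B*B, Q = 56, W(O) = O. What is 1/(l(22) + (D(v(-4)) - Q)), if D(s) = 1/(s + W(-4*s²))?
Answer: 1003/429203 ≈ 0.0023369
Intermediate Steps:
l(B) = B²
v(H) = 17/9 (v(H) = 2 - H/(9*H) = 2 - ⅑*1 = 2 - ⅑ = 17/9)
D(s) = 1/(s - 4*s²)
1/(l(22) + (D(v(-4)) - Q)) = 1/(22² + (-1/(17/9*(-1 + 4*(17/9))) - 1*56)) = 1/(484 + (-1*9/17/(-1 + 68/9) - 56)) = 1/(484 + (-1*9/17/59/9 - 56)) = 1/(484 + (-1*9/17*9/59 - 56)) = 1/(484 + (-81/1003 - 56)) = 1/(484 - 56249/1003) = 1/(429203/1003) = 1003/429203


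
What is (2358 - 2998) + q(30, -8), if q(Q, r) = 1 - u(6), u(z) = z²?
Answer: -675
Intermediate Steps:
q(Q, r) = -35 (q(Q, r) = 1 - 1*6² = 1 - 1*36 = 1 - 36 = -35)
(2358 - 2998) + q(30, -8) = (2358 - 2998) - 35 = -640 - 35 = -675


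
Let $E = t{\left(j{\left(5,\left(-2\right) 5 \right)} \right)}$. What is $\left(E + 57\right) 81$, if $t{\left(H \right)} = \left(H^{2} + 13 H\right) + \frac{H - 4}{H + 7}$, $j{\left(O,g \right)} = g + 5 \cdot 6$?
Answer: $58125$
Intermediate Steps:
$j{\left(O,g \right)} = 30 + g$ ($j{\left(O,g \right)} = g + 30 = 30 + g$)
$t{\left(H \right)} = H^{2} + 13 H + \frac{-4 + H}{7 + H}$ ($t{\left(H \right)} = \left(H^{2} + 13 H\right) + \frac{-4 + H}{7 + H} = H^{2} + 13 H + \frac{-4 + H}{7 + H}$)
$E = \frac{17836}{27}$ ($E = \frac{-4 + \left(30 - 10\right)^{3} + 20 \left(30 - 10\right)^{2} + 92 \left(30 - 10\right)}{7 + \left(30 - 10\right)} = \frac{-4 + 20^{3} + 20 \cdot 20^{2} + 92 \cdot 20}{7 + 20} = \frac{-4 + 8000 + 20 \cdot 400 + 1840}{27} = \frac{-4 + 8000 + 8000 + 1840}{27} = \frac{1}{27} \cdot 17836 = \frac{17836}{27} \approx 660.59$)
$\left(E + 57\right) 81 = \left(\frac{17836}{27} + 57\right) 81 = \frac{19375}{27} \cdot 81 = 58125$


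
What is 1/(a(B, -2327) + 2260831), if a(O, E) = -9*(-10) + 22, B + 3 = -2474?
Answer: 1/2260943 ≈ 4.4229e-7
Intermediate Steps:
B = -2477 (B = -3 - 2474 = -2477)
a(O, E) = 112 (a(O, E) = 90 + 22 = 112)
1/(a(B, -2327) + 2260831) = 1/(112 + 2260831) = 1/2260943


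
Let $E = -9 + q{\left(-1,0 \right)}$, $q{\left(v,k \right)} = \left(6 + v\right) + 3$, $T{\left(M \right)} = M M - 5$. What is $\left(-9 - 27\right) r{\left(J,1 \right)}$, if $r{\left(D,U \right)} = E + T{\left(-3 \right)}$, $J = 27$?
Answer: $-108$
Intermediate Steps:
$T{\left(M \right)} = -5 + M^{2}$ ($T{\left(M \right)} = M^{2} - 5 = -5 + M^{2}$)
$q{\left(v,k \right)} = 9 + v$
$E = -1$ ($E = -9 + \left(9 - 1\right) = -9 + 8 = -1$)
$r{\left(D,U \right)} = 3$ ($r{\left(D,U \right)} = -1 - \left(5 - \left(-3\right)^{2}\right) = -1 + \left(-5 + 9\right) = -1 + 4 = 3$)
$\left(-9 - 27\right) r{\left(J,1 \right)} = \left(-9 - 27\right) 3 = \left(-36\right) 3 = -108$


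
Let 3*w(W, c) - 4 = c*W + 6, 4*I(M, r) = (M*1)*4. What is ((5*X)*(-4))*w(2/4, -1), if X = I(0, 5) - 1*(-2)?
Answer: -380/3 ≈ -126.67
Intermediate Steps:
I(M, r) = M (I(M, r) = ((M*1)*4)/4 = (M*4)/4 = (4*M)/4 = M)
X = 2 (X = 0 - 1*(-2) = 0 + 2 = 2)
w(W, c) = 10/3 + W*c/3 (w(W, c) = 4/3 + (c*W + 6)/3 = 4/3 + (W*c + 6)/3 = 4/3 + (6 + W*c)/3 = 4/3 + (2 + W*c/3) = 10/3 + W*c/3)
((5*X)*(-4))*w(2/4, -1) = ((5*2)*(-4))*(10/3 + (1/3)*(2/4)*(-1)) = (10*(-4))*(10/3 + (1/3)*(2*(1/4))*(-1)) = -40*(10/3 + (1/3)*(1/2)*(-1)) = -40*(10/3 - 1/6) = -40*19/6 = -380/3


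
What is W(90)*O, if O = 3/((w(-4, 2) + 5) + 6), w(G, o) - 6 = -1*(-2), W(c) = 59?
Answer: 177/19 ≈ 9.3158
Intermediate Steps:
w(G, o) = 8 (w(G, o) = 6 - 1*(-2) = 6 + 2 = 8)
O = 3/19 (O = 3/((8 + 5) + 6) = 3/(13 + 6) = 3/19 ≈ 0.15789)
W(90)*O = 59*(3/19) = 177/19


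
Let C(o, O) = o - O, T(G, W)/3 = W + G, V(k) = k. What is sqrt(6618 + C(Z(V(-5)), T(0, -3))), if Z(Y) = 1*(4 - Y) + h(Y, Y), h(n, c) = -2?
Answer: sqrt(6634) ≈ 81.449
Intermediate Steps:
T(G, W) = 3*G + 3*W (T(G, W) = 3*(W + G) = 3*(G + W) = 3*G + 3*W)
Z(Y) = 2 - Y (Z(Y) = 1*(4 - Y) - 2 = (4 - Y) - 2 = 2 - Y)
sqrt(6618 + C(Z(V(-5)), T(0, -3))) = sqrt(6618 + ((2 - 1*(-5)) - (3*0 + 3*(-3)))) = sqrt(6618 + ((2 + 5) - (0 - 9))) = sqrt(6618 + (7 - 1*(-9))) = sqrt(6618 + (7 + 9)) = sqrt(6618 + 16) = sqrt(6634)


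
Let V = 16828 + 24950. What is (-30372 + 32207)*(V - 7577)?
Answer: 62758835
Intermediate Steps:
V = 41778
(-30372 + 32207)*(V - 7577) = (-30372 + 32207)*(41778 - 7577) = 1835*34201 = 62758835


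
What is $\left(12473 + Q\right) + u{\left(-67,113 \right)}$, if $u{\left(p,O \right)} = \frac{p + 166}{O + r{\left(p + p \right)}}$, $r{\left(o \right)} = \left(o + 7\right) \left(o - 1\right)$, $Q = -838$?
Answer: $\frac{200796929}{17258} \approx 11635.0$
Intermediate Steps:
$r{\left(o \right)} = \left(-1 + o\right) \left(7 + o\right)$ ($r{\left(o \right)} = \left(7 + o\right) \left(-1 + o\right) = \left(-1 + o\right) \left(7 + o\right)$)
$u{\left(p,O \right)} = \frac{166 + p}{-7 + O + 4 p^{2} + 12 p}$ ($u{\left(p,O \right)} = \frac{p + 166}{O + \left(-7 + \left(p + p\right)^{2} + 6 \left(p + p\right)\right)} = \frac{166 + p}{O + \left(-7 + \left(2 p\right)^{2} + 6 \cdot 2 p\right)} = \frac{166 + p}{O + \left(-7 + 4 p^{2} + 12 p\right)} = \frac{166 + p}{-7 + O + 4 p^{2} + 12 p}$)
$\left(12473 + Q\right) + u{\left(-67,113 \right)} = \left(12473 - 838\right) + \frac{166 - 67}{-7 + 113 + 4 \left(-67\right)^{2} + 12 \left(-67\right)} = 11635 + \frac{1}{-7 + 113 + 4 \cdot 4489 - 804} \cdot 99 = 11635 + \frac{1}{-7 + 113 + 17956 - 804} \cdot 99 = 11635 + \frac{1}{17258} \cdot 99 = 11635 + \frac{99}{17258} = \frac{200796929}{17258}$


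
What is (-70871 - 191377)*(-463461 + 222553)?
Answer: 63177641184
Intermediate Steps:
(-70871 - 191377)*(-463461 + 222553) = -262248*(-240908) = 63177641184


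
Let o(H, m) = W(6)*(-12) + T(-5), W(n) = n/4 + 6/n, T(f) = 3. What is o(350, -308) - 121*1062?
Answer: -128529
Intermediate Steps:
W(n) = 6/n + n/4 (W(n) = n*(¼) + 6/n = n/4 + 6/n = 6/n + n/4)
o(H, m) = -27 (o(H, m) = (6/6 + (¼)*6)*(-12) + 3 = (6*(⅙) + 3/2)*(-12) + 3 = (1 + 3/2)*(-12) + 3 = (5/2)*(-12) + 3 = -30 + 3 = -27)
o(350, -308) - 121*1062 = -27 - 121*1062 = -27 - 1*128502 = -27 - 128502 = -128529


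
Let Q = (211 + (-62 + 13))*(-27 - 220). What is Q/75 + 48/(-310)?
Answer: -413598/775 ≈ -533.67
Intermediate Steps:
Q = -40014 (Q = (211 - 49)*(-247) = 162*(-247) = -40014)
Q/75 + 48/(-310) = -40014/75 + 48/(-310) = -40014*1/75 + 48*(-1/310) = -13338/25 - 24/155 = -413598/775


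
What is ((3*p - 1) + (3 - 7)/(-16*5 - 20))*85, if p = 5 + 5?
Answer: 12342/5 ≈ 2468.4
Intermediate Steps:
p = 10
((3*p - 1) + (3 - 7)/(-16*5 - 20))*85 = ((3*10 - 1) + (3 - 7)/(-16*5 - 20))*85 = ((30 - 1) - 4/(-80 - 20))*85 = (29 - 4/(-100))*85 = (29 - 4*(-1/100))*85 = (29 + 1/25)*85 = (726/25)*85 = 12342/5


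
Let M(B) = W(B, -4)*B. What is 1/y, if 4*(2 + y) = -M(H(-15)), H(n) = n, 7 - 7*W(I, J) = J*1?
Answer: 28/109 ≈ 0.25688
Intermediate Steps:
W(I, J) = 1 - J/7
M(B) = 11*B/7 (M(B) = (1 - 1/7*(-4))*B = (1 + 4/7)*B = 11*B/7)
y = 109/28 (y = -2 + (-11*(-15)/7)/4 = -2 + (-1*(-165/7))/4 = -2 + (1/4)*(165/7) = -2 + 165/28 = 109/28 ≈ 3.8929)
1/y = 1/(109/28) = 28/109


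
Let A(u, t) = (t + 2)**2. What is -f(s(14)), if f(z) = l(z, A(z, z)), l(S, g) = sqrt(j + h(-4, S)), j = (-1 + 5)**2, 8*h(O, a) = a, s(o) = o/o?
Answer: -sqrt(258)/4 ≈ -4.0156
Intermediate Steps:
A(u, t) = (2 + t)**2
s(o) = 1
h(O, a) = a/8
j = 16 (j = 4**2 = 16)
l(S, g) = sqrt(16 + S/8)
f(z) = sqrt(256 + 2*z)/4
-f(s(14)) = -sqrt(256 + 2*1)/4 = -sqrt(256 + 2)/4 = -sqrt(258)/4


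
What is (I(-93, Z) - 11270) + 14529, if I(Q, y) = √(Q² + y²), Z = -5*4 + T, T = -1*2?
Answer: 3259 + √9133 ≈ 3354.6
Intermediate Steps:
T = -2
Z = -22 (Z = -5*4 - 2 = -20 - 2 = -22)
(I(-93, Z) - 11270) + 14529 = (√((-93)² + (-22)²) - 11270) + 14529 = (√(8649 + 484) - 11270) + 14529 = (√9133 - 11270) + 14529 = (-11270 + √9133) + 14529 = 3259 + √9133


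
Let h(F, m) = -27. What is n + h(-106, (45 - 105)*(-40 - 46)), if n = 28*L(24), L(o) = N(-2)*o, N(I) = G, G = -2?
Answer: -1371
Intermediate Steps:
N(I) = -2
L(o) = -2*o
n = -1344 (n = 28*(-2*24) = 28*(-48) = -1344)
n + h(-106, (45 - 105)*(-40 - 46)) = -1344 - 27 = -1371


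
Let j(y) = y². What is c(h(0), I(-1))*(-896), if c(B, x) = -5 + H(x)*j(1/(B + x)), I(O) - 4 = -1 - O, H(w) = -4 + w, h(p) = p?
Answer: 4480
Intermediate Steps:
I(O) = 3 - O (I(O) = 4 + (-1 - O) = 3 - O)
c(B, x) = -5 + (-4 + x)/(B + x)² (c(B, x) = -5 + (-4 + x)*(1/(B + x))² = -5 + (-4 + x)/(B + x)²)
c(h(0), I(-1))*(-896) = ((-4 + (3 - 1*(-1)) - 5*(0 + (3 - 1*(-1)))²)/(0 + (3 - 1*(-1)))²)*(-896) = ((-4 + (3 + 1) - 5*(0 + (3 + 1))²)/(0 + (3 + 1))²)*(-896) = ((-4 + 4 - 5*(0 + 4)²)/(0 + 4)²)*(-896) = ((-4 + 4 - 5*4²)/4²)*(-896) = ((-4 + 4 - 5*16)/16)*(-896) = ((-4 + 4 - 80)/16)*(-896) = ((1/16)*(-80))*(-896) = -5*(-896) = 4480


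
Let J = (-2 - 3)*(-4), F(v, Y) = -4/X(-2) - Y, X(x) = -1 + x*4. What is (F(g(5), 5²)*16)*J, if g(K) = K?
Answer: -70720/9 ≈ -7857.8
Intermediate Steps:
X(x) = -1 + 4*x
F(v, Y) = 4/9 - Y (F(v, Y) = -4/(-1 + 4*(-2)) - Y = -4/(-1 - 8) - Y = -4/(-9) - Y = -4*(-⅑) - Y = 4/9 - Y)
J = 20 (J = -5*(-4) = 20)
(F(g(5), 5²)*16)*J = ((4/9 - 1*5²)*16)*20 = ((4/9 - 1*25)*16)*20 = ((4/9 - 25)*16)*20 = -221/9*16*20 = -3536/9*20 = -70720/9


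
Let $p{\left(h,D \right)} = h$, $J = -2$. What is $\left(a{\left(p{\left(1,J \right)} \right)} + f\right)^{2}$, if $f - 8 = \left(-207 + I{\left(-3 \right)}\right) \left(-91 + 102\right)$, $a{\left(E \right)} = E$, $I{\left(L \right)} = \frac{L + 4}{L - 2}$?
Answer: $\frac{128845201}{25} \approx 5.1538 \cdot 10^{6}$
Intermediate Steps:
$I{\left(L \right)} = \frac{4 + L}{-2 + L}$
$f = - \frac{11356}{5}$ ($f = 8 + \left(-207 + \frac{4 - 3}{-2 - 3}\right) \left(-91 + 102\right) = 8 + \left(-207 + \frac{1}{-5} \cdot 1\right) 11 = 8 + \left(-207 - \frac{1}{5}\right) 11 = 8 - \frac{11396}{5} = - \frac{11356}{5} \approx -2271.2$)
$\left(a{\left(p{\left(1,J \right)} \right)} + f\right)^{2} = \left(1 - \frac{11356}{5}\right)^{2} = \left(- \frac{11351}{5}\right)^{2} = \frac{128845201}{25}$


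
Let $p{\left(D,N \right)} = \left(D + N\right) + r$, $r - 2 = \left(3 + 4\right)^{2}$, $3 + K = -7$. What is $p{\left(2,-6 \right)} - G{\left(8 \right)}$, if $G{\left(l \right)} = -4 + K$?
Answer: $61$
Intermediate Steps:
$K = -10$ ($K = -3 - 7 = -10$)
$G{\left(l \right)} = -14$ ($G{\left(l \right)} = -4 - 10 = -14$)
$r = 51$ ($r = 2 + \left(3 + 4\right)^{2} = 2 + 7^{2} = 2 + 49 = 51$)
$p{\left(D,N \right)} = 51 + D + N$ ($p{\left(D,N \right)} = \left(D + N\right) + 51 = 51 + D + N$)
$p{\left(2,-6 \right)} - G{\left(8 \right)} = \left(51 + 2 - 6\right) - -14 = 47 + 14 = 61$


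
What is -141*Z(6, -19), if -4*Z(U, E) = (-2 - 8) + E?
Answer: -4089/4 ≈ -1022.3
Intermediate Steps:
Z(U, E) = 5/2 - E/4 (Z(U, E) = -((-2 - 8) + E)/4 = -(-10 + E)/4 = 5/2 - E/4)
-141*Z(6, -19) = -141*(5/2 - 1/4*(-19)) = -141*(5/2 + 19/4) = -141*29/4 = -4089/4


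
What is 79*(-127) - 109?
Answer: -10142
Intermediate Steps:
79*(-127) - 109 = -10033 - 109 = -10142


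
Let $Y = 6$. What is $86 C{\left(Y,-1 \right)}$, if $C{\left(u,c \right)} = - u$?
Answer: $-516$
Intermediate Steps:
$86 C{\left(Y,-1 \right)} = 86 \left(\left(-1\right) 6\right) = 86 \left(-6\right) = -516$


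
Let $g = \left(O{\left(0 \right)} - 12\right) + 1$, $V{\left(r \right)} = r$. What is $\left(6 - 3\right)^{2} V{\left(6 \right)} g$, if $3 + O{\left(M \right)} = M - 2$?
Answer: $-864$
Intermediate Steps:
$O{\left(M \right)} = -5 + M$ ($O{\left(M \right)} = -3 + \left(M - 2\right) = -3 + \left(-2 + M\right) = -5 + M$)
$g = -16$ ($g = \left(\left(-5 + 0\right) - 12\right) + 1 = \left(-5 - 12\right) + 1 = -17 + 1 = -16$)
$\left(6 - 3\right)^{2} V{\left(6 \right)} g = \left(6 - 3\right)^{2} \cdot 6 \left(-16\right) = 3^{2} \cdot 6 \left(-16\right) = 9 \cdot 6 \left(-16\right) = 54 \left(-16\right) = -864$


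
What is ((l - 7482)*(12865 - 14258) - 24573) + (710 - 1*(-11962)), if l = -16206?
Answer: 32985483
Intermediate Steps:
((l - 7482)*(12865 - 14258) - 24573) + (710 - 1*(-11962)) = ((-16206 - 7482)*(12865 - 14258) - 24573) + (710 - 1*(-11962)) = (-23688*(-1393) - 24573) + (710 + 11962) = (32997384 - 24573) + 12672 = 32972811 + 12672 = 32985483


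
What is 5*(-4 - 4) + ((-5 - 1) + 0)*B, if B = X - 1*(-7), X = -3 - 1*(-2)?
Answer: -76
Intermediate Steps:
X = -1 (X = -3 + 2 = -1)
B = 6 (B = -1 - 1*(-7) = -1 + 7 = 6)
5*(-4 - 4) + ((-5 - 1) + 0)*B = 5*(-4 - 4) + ((-5 - 1) + 0)*6 = 5*(-8) + (-6 + 0)*6 = -40 - 6*6 = -40 - 36 = -76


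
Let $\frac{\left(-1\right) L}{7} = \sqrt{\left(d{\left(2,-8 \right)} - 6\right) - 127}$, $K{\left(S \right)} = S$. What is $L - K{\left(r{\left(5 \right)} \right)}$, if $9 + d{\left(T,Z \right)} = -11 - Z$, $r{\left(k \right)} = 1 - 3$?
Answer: $2 - 7 i \sqrt{145} \approx 2.0 - 84.291 i$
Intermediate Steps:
$r{\left(k \right)} = -2$
$d{\left(T,Z \right)} = -20 - Z$ ($d{\left(T,Z \right)} = -9 - \left(11 + Z\right) = -20 - Z$)
$L = - 7 i \sqrt{145}$ ($L = - 7 \sqrt{\left(\left(-20 - -8\right) - 6\right) - 127} = - 7 \sqrt{\left(\left(-20 + 8\right) - 6\right) - 127} = - 7 \sqrt{\left(-12 - 6\right) - 127} = - 7 \sqrt{-18 - 127} = - 7 \sqrt{-145} = - 7 i \sqrt{145} \approx - 84.291 i$)
$L - K{\left(r{\left(5 \right)} \right)} = - 7 i \sqrt{145} - -2 = - 7 i \sqrt{145} + 2 = 2 - 7 i \sqrt{145}$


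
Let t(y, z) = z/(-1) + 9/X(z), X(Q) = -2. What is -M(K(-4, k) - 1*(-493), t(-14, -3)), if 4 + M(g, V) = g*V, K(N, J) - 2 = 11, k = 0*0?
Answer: 763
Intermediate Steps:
k = 0
K(N, J) = 13 (K(N, J) = 2 + 11 = 13)
t(y, z) = -9/2 - z (t(y, z) = z/(-1) + 9/(-2) = z*(-1) + 9*(-½) = -z - 9/2 = -9/2 - z)
M(g, V) = -4 + V*g (M(g, V) = -4 + g*V = -4 + V*g)
-M(K(-4, k) - 1*(-493), t(-14, -3)) = -(-4 + (-9/2 - 1*(-3))*(13 - 1*(-493))) = -(-4 + (-9/2 + 3)*(13 + 493)) = -(-4 - 3/2*506) = -(-4 - 759) = -1*(-763) = 763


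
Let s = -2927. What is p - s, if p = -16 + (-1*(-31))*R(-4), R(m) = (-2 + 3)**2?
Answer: 2942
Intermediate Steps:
R(m) = 1 (R(m) = 1**2 = 1)
p = 15 (p = -16 - 1*(-31)*1 = -16 + 31*1 = -16 + 31 = 15)
p - s = 15 - 1*(-2927) = 15 + 2927 = 2942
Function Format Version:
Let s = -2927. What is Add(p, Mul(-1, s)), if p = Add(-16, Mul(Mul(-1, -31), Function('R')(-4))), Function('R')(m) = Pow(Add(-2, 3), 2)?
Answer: 2942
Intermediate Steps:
Function('R')(m) = 1 (Function('R')(m) = Pow(1, 2) = 1)
p = 15 (p = Add(-16, Mul(Mul(-1, -31), 1)) = Add(-16, Mul(31, 1)) = Add(-16, 31) = 15)
Add(p, Mul(-1, s)) = Add(15, Mul(-1, -2927)) = Add(15, 2927) = 2942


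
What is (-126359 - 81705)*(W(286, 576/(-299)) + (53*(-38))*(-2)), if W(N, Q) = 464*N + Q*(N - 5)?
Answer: -8472576640768/299 ≈ -2.8336e+10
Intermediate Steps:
W(N, Q) = 464*N + Q*(-5 + N)
(-126359 - 81705)*(W(286, 576/(-299)) + (53*(-38))*(-2)) = (-126359 - 81705)*((-2880/(-299) + 464*286 + 286*(576/(-299))) + (53*(-38))*(-2)) = -208064*((-2880*(-1)/299 + 132704 + 286*(576*(-1/299))) - 2014*(-2)) = -208064*((-5*(-576/299) + 132704 + 286*(-576/299)) + 4028) = -208064*((2880/299 + 132704 - 12672/23) + 4028) = -208064*(39516640/299 + 4028) = -208064*40721012/299 = -8472576640768/299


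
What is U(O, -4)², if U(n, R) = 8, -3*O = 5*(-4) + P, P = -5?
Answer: 64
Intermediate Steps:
O = 25/3 (O = -(5*(-4) - 5)/3 = -(-20 - 5)/3 = -⅓*(-25) = 25/3 ≈ 8.3333)
U(O, -4)² = 8² = 64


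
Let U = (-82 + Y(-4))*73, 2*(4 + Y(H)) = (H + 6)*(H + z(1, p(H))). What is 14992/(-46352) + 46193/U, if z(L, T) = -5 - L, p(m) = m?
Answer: -140387617/20302176 ≈ -6.9149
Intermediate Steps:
Y(H) = -4 + (-6 + H)*(6 + H)/2 (Y(H) = -4 + ((H + 6)*(H + (-5 - 1*1)))/2 = -4 + ((6 + H)*(H + (-5 - 1)))/2 = -4 + ((6 + H)*(H - 6))/2 = -4 + ((6 + H)*(-6 + H))/2 = -4 + ((-6 + H)*(6 + H))/2 = -4 + (-6 + H)*(6 + H)/2)
U = -7008 (U = (-82 + (-22 + (½)*(-4)²))*73 = (-82 + (-22 + (½)*16))*73 = (-82 + (-22 + 8))*73 = (-82 - 14)*73 = -96*73 = -7008)
14992/(-46352) + 46193/U = 14992/(-46352) + 46193/(-7008) = 14992*(-1/46352) + 46193*(-1/7008) = -937/2897 - 46193/7008 = -140387617/20302176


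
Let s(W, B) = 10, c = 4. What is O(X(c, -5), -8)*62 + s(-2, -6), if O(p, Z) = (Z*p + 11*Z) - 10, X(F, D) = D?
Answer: -3586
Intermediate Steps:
O(p, Z) = -10 + 11*Z + Z*p (O(p, Z) = (11*Z + Z*p) - 10 = -10 + 11*Z + Z*p)
O(X(c, -5), -8)*62 + s(-2, -6) = (-10 + 11*(-8) - 8*(-5))*62 + 10 = (-10 - 88 + 40)*62 + 10 = -58*62 + 10 = -3596 + 10 = -3586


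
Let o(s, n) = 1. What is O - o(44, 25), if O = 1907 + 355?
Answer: 2261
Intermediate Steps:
O = 2262
O - o(44, 25) = 2262 - 1*1 = 2262 - 1 = 2261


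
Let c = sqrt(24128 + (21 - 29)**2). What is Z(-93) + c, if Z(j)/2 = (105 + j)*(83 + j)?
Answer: -240 + 24*sqrt(42) ≈ -84.462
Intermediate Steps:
c = 24*sqrt(42) (c = sqrt(24128 + (-8)**2) = sqrt(24128 + 64) = sqrt(24192) = 24*sqrt(42) ≈ 155.54)
Z(j) = 2*(83 + j)*(105 + j) (Z(j) = 2*((105 + j)*(83 + j)) = 2*((83 + j)*(105 + j)) = 2*(83 + j)*(105 + j))
Z(-93) + c = (17430 + 2*(-93)**2 + 376*(-93)) + 24*sqrt(42) = (17430 + 2*8649 - 34968) + 24*sqrt(42) = (17430 + 17298 - 34968) + 24*sqrt(42) = -240 + 24*sqrt(42)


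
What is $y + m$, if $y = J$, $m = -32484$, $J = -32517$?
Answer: $-65001$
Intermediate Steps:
$y = -32517$
$y + m = -32517 - 32484 = -65001$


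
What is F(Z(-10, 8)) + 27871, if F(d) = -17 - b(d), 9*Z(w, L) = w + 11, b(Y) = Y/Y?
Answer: 27853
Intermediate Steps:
b(Y) = 1
Z(w, L) = 11/9 + w/9 (Z(w, L) = (w + 11)/9 = (11 + w)/9 = 11/9 + w/9)
F(d) = -18 (F(d) = -17 - 1*1 = -17 - 1 = -18)
F(Z(-10, 8)) + 27871 = -18 + 27871 = 27853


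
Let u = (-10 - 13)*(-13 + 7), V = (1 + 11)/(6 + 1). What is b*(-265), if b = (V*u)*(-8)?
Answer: 3510720/7 ≈ 5.0153e+5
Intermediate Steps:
V = 12/7 ≈ 1.7143
u = 138 (u = -23*(-6) = 138)
b = -13248/7 (b = ((12/7)*138)*(-8) = (1656/7)*(-8) = -13248/7 ≈ -1892.6)
b*(-265) = -13248/7*(-265) = 3510720/7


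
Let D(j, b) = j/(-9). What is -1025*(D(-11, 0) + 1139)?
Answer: -10518550/9 ≈ -1.1687e+6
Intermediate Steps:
D(j, b) = -j/9 (D(j, b) = j*(-1/9) = -j/9)
-1025*(D(-11, 0) + 1139) = -1025*(-1/9*(-11) + 1139) = -1025*(11/9 + 1139) = -1025*10262/9 = -10518550/9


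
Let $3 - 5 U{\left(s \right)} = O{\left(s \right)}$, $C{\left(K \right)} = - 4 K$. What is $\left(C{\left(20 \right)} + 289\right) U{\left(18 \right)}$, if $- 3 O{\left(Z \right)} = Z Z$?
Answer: $\frac{23199}{5} \approx 4639.8$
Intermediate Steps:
$O{\left(Z \right)} = - \frac{Z^{2}}{3}$ ($O{\left(Z \right)} = - \frac{Z Z}{3} = - \frac{Z^{2}}{3}$)
$U{\left(s \right)} = \frac{3}{5} + \frac{s^{2}}{15}$ ($U{\left(s \right)} = \frac{3}{5} - \frac{\left(- \frac{1}{3}\right) s^{2}}{5} = \frac{3}{5} + \frac{s^{2}}{15}$)
$\left(C{\left(20 \right)} + 289\right) U{\left(18 \right)} = \left(\left(-4\right) 20 + 289\right) \left(\frac{3}{5} + \frac{18^{2}}{15}\right) = \left(-80 + 289\right) \left(\frac{3}{5} + \frac{1}{15} \cdot 324\right) = 209 \left(\frac{3}{5} + \frac{108}{5}\right) = 209 \cdot \frac{111}{5} = \frac{23199}{5}$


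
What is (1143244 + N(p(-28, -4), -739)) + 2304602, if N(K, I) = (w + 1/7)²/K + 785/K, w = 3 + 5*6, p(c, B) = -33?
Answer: 1858358231/539 ≈ 3.4478e+6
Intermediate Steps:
w = 33 (w = 3 + 30 = 33)
N(K, I) = 92289/(49*K) (N(K, I) = (33 + 1/7)²/K + 785/K = (33 + ⅐)²/K + 785/K = (232/7)²/K + 785/K = 53824/(49*K) + 785/K = 92289/(49*K))
(1143244 + N(p(-28, -4), -739)) + 2304602 = (1143244 + (92289/49)/(-33)) + 2304602 = (1143244 + (92289/49)*(-1/33)) + 2304602 = (1143244 - 30763/539) + 2304602 = 616177753/539 + 2304602 = 1858358231/539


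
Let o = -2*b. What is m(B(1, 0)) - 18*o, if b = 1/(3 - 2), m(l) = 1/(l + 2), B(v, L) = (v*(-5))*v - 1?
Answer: 143/4 ≈ 35.750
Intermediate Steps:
B(v, L) = -1 - 5*v² (B(v, L) = (-5*v)*v - 1 = -5*v² - 1 = -1 - 5*v²)
m(l) = 1/(2 + l)
b = 1 (b = 1/1 = 1)
o = -2 (o = -2*1 = -2)
m(B(1, 0)) - 18*o = 1/(2 + (-1 - 5*1²)) - 18*(-2) = 1/(2 + (-1 - 5*1)) + 36 = 1/(2 + (-1 - 5)) + 36 = 1/(2 - 6) + 36 = 1/(-4) + 36 = -¼ + 36 = 143/4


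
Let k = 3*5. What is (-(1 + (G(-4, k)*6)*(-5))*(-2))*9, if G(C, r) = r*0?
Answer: 18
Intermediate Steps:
k = 15
G(C, r) = 0
(-(1 + (G(-4, k)*6)*(-5))*(-2))*9 = (-(1 + (0*6)*(-5))*(-2))*9 = (-(1 + 0*(-5))*(-2))*9 = (-(1 + 0)*(-2))*9 = (-1*1*(-2))*9 = -1*(-2)*9 = 2*9 = 18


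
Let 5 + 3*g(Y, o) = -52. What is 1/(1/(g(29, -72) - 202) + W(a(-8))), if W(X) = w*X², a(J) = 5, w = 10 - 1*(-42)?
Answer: 221/287299 ≈ 0.00076923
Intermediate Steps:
w = 52 (w = 10 + 42 = 52)
g(Y, o) = -19 (g(Y, o) = -5/3 + (⅓)*(-52) = -5/3 - 52/3 = -19)
W(X) = 52*X²
1/(1/(g(29, -72) - 202) + W(a(-8))) = 1/(1/(-19 - 202) + 52*5²) = 1/(1/(-221) + 52*25) = 1/(-1/221 + 1300) = 1/(287299/221) = 221/287299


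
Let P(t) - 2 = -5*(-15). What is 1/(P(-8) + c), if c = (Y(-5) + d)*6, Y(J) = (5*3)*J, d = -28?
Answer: -1/541 ≈ -0.0018484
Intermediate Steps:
P(t) = 77 (P(t) = 2 - 5*(-15) = 2 + 75 = 77)
Y(J) = 15*J
c = -618 (c = (15*(-5) - 28)*6 = (-75 - 28)*6 = -103*6 = -618)
1/(P(-8) + c) = 1/(77 - 618) = 1/(-541) = -1/541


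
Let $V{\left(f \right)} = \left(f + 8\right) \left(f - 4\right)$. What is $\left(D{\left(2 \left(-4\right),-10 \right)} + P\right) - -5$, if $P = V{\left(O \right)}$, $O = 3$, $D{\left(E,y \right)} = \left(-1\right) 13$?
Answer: $-19$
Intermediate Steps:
$D{\left(E,y \right)} = -13$
$V{\left(f \right)} = \left(-4 + f\right) \left(8 + f\right)$ ($V{\left(f \right)} = \left(8 + f\right) \left(-4 + f\right) = \left(-4 + f\right) \left(8 + f\right)$)
$P = -11$ ($P = -32 + 3^{2} + 4 \cdot 3 = -32 + 9 + 12 = -11$)
$\left(D{\left(2 \left(-4\right),-10 \right)} + P\right) - -5 = \left(-13 - 11\right) - -5 = -24 + 5 = -19$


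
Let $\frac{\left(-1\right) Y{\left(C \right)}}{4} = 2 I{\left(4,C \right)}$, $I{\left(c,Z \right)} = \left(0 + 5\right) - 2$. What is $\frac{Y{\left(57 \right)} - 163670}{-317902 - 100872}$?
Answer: $\frac{81847}{209387} \approx 0.39089$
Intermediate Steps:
$I{\left(c,Z \right)} = 3$ ($I{\left(c,Z \right)} = 5 - 2 = 3$)
$Y{\left(C \right)} = -24$ ($Y{\left(C \right)} = - 4 \cdot 2 \cdot 3 = \left(-4\right) 6 = -24$)
$\frac{Y{\left(57 \right)} - 163670}{-317902 - 100872} = \frac{-24 - 163670}{-317902 - 100872} = - \frac{163694}{-418774} = \left(-163694\right) \left(- \frac{1}{418774}\right) = \frac{81847}{209387}$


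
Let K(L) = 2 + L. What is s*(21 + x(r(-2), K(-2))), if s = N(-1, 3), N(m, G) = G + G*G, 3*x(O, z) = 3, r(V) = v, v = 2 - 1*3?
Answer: 264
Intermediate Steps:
v = -1 (v = 2 - 3 = -1)
r(V) = -1
x(O, z) = 1 (x(O, z) = (⅓)*3 = 1)
N(m, G) = G + G²
s = 12 (s = 3*(1 + 3) = 3*4 = 12)
s*(21 + x(r(-2), K(-2))) = 12*(21 + 1) = 12*22 = 264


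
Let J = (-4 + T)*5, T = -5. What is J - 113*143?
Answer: -16204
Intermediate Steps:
J = -45 (J = (-4 - 5)*5 = -9*5 = -45)
J - 113*143 = -45 - 113*143 = -45 - 16159 = -16204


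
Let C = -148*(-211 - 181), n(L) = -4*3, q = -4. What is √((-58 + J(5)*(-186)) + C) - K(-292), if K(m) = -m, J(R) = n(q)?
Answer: -292 + √60190 ≈ -46.664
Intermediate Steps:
n(L) = -12
J(R) = -12
C = 58016 (C = -148*(-392) = 58016)
√((-58 + J(5)*(-186)) + C) - K(-292) = √((-58 - 12*(-186)) + 58016) - (-1)*(-292) = √((-58 + 2232) + 58016) - 1*292 = √(2174 + 58016) - 292 = √60190 - 292 = -292 + √60190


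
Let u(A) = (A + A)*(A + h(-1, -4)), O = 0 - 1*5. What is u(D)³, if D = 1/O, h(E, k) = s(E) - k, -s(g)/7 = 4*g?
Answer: -32157432/15625 ≈ -2058.1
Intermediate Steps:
O = -5 (O = 0 - 5 = -5)
s(g) = -28*g
h(E, k) = -k - 28*E (h(E, k) = -28*E - k = -k - 28*E)
D = -⅕ (D = 1/(-5) = -⅕ ≈ -0.20000)
u(A) = 2*A*(32 + A) (u(A) = (A + A)*(A + (-1*(-4) - 28*(-1))) = (2*A)*(A + (4 + 28)) = (2*A)*(A + 32) = (2*A)*(32 + A) = 2*A*(32 + A))
u(D)³ = (2*(-⅕)*(32 - ⅕))³ = (2*(-⅕)*(159/5))³ = (-318/25)³ = -32157432/15625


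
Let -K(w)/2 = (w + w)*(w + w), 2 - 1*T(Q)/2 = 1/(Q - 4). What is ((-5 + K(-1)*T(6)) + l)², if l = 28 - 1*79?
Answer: 6400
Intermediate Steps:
l = -51 (l = 28 - 79 = -51)
T(Q) = 4 - 2/(-4 + Q) (T(Q) = 4 - 2/(Q - 4) = 4 - 2/(-4 + Q))
K(w) = -8*w² (K(w) = -2*(w + w)*(w + w) = -2*2*w*2*w = -8*w²)
((-5 + K(-1)*T(6)) + l)² = ((-5 + (-8*(-1)²)*(2*(-9 + 2*6)/(-4 + 6))) - 51)² = ((-5 + (-8*1)*(2*(-9 + 12)/2)) - 51)² = ((-5 - 16*3/2) - 51)² = ((-5 - 8*3) - 51)² = ((-5 - 24) - 51)² = (-29 - 51)² = (-80)² = 6400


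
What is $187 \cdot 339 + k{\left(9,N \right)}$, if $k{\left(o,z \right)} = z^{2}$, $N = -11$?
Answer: $63514$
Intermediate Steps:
$187 \cdot 339 + k{\left(9,N \right)} = 187 \cdot 339 + \left(-11\right)^{2} = 63393 + 121 = 63514$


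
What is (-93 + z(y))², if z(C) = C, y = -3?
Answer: 9216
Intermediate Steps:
(-93 + z(y))² = (-93 - 3)² = (-96)² = 9216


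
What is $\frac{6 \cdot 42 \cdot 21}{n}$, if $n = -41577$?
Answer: $- \frac{1764}{13859} \approx -0.12728$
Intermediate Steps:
$\frac{6 \cdot 42 \cdot 21}{n} = \frac{6 \cdot 42 \cdot 21}{-41577} = 252 \cdot 21 \left(- \frac{1}{41577}\right) = 5292 \left(- \frac{1}{41577}\right) = - \frac{1764}{13859}$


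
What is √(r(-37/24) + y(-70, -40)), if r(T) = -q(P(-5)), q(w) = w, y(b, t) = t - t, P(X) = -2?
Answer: √2 ≈ 1.4142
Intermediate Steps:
y(b, t) = 0
r(T) = 2 (r(T) = -1*(-2) = 2)
√(r(-37/24) + y(-70, -40)) = √(2 + 0) = √2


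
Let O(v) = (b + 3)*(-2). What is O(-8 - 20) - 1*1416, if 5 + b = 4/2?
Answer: -1416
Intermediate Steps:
b = -3 (b = -5 + 4/2 = -5 + 4*(1/2) = -5 + 2 = -3)
O(v) = 0 (O(v) = (-3 + 3)*(-2) = 0*(-2) = 0)
O(-8 - 20) - 1*1416 = 0 - 1*1416 = 0 - 1416 = -1416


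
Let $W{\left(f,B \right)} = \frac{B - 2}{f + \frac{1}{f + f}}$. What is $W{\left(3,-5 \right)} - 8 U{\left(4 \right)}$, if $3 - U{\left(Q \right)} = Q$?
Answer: $\frac{110}{19} \approx 5.7895$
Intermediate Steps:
$U{\left(Q \right)} = 3 - Q$
$W{\left(f,B \right)} = \frac{-2 + B}{f + \frac{1}{2 f}}$
$W{\left(3,-5 \right)} - 8 U{\left(4 \right)} = 2 \cdot 3 \frac{1}{1 + 2 \cdot 3^{2}} \left(-2 - 5\right) - 8 \left(3 - 4\right) = 2 \cdot 3 \frac{1}{1 + 2 \cdot 9} \left(-7\right) - 8 \left(3 - 4\right) = 2 \cdot 3 \frac{1}{1 + 18} \left(-7\right) - -8 = 2 \cdot 3 \cdot \frac{1}{19} \left(-7\right) + 8 = - \frac{42}{19} + 8 = \frac{110}{19}$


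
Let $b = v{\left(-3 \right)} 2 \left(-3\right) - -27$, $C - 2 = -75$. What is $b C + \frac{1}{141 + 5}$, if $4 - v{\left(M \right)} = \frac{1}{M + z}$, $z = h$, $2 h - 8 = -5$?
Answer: $\frac{10659}{146} \approx 73.007$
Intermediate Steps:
$C = -73$ ($C = 2 - 75 = -73$)
$h = \frac{3}{2}$ ($h = 4 + \frac{1}{2} \left(-5\right) = 4 - \frac{5}{2} = \frac{3}{2} \approx 1.5$)
$z = \frac{3}{2} \approx 1.5$
$v{\left(M \right)} = 4 - \frac{1}{\frac{3}{2} + M}$ ($v{\left(M \right)} = 4 - \frac{1}{M + \frac{3}{2}} = 4 - \frac{1}{\frac{3}{2} + M}$)
$b = -1$ ($b = \frac{2 \left(5 + 4 \left(-3\right)\right)}{3 + 2 \left(-3\right)} 2 \left(-3\right) - -27 = \frac{2 \left(5 - 12\right)}{3 - 6} \cdot 2 \left(-3\right) + 27 = 2 \frac{1}{-3} \left(-7\right) 2 \left(-3\right) + 27 = 2 \left(- \frac{1}{3}\right) \left(-7\right) 2 \left(-3\right) + 27 = \frac{14}{3} \cdot 2 \left(-3\right) + 27 = \frac{28}{3} \left(-3\right) + 27 = -28 + 27 = -1$)
$b C + \frac{1}{141 + 5} = \left(-1\right) \left(-73\right) + \frac{1}{141 + 5} = 73 + \frac{1}{146} = \frac{10659}{146}$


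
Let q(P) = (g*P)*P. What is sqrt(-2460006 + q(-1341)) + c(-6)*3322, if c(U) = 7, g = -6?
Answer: 23254 + 6*I*sqrt(368047) ≈ 23254.0 + 3640.0*I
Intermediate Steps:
q(P) = -6*P**2 (q(P) = (-6*P)*P = -6*P**2)
sqrt(-2460006 + q(-1341)) + c(-6)*3322 = sqrt(-2460006 - 6*(-1341)**2) + 7*3322 = sqrt(-2460006 - 6*1798281) + 23254 = sqrt(-2460006 - 10789686) + 23254 = sqrt(-13249692) + 23254 = 6*I*sqrt(368047) + 23254 = 23254 + 6*I*sqrt(368047)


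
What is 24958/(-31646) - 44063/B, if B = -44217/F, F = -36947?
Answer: -25760327127946/699645591 ≈ -36819.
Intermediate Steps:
B = 44217/36947 (B = -44217/(-36947) = -44217*(-1/36947) = 44217/36947 ≈ 1.1968)
24958/(-31646) - 44063/B = 24958/(-31646) - 44063/44217/36947 = 24958*(-1/31646) - 44063*36947/44217 = -12479/15823 - 1627995661/44217 = -25760327127946/699645591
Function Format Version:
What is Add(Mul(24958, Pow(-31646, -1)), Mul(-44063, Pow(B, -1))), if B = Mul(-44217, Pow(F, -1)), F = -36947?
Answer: Rational(-25760327127946, 699645591) ≈ -36819.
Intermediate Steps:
B = Rational(44217, 36947) (B = Mul(-44217, Pow(-36947, -1)) = Mul(-44217, Rational(-1, 36947)) = Rational(44217, 36947) ≈ 1.1968)
Add(Mul(24958, Pow(-31646, -1)), Mul(-44063, Pow(B, -1))) = Add(Mul(24958, Pow(-31646, -1)), Mul(-44063, Pow(Rational(44217, 36947), -1))) = Add(Mul(24958, Rational(-1, 31646)), Mul(-44063, Rational(36947, 44217))) = Add(Rational(-12479, 15823), Rational(-1627995661, 44217)) = Rational(-25760327127946, 699645591)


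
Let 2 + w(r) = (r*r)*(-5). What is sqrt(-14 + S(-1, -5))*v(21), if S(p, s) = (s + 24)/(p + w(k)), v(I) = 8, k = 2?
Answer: 8*I*sqrt(7843)/23 ≈ 30.804*I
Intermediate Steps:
w(r) = -2 - 5*r**2 (w(r) = -2 + (r*r)*(-5) = -2 + r**2*(-5) = -2 - 5*r**2)
S(p, s) = (24 + s)/(-22 + p) (S(p, s) = (s + 24)/(p + (-2 - 5*2**2)) = (24 + s)/(p + (-2 - 5*4)) = (24 + s)/(p + (-2 - 20)) = (24 + s)/(p - 22) = (24 + s)/(-22 + p))
sqrt(-14 + S(-1, -5))*v(21) = sqrt(-14 + (24 - 5)/(-22 - 1))*8 = sqrt(-14 + 19/(-23))*8 = sqrt(-14 - 1/23*19)*8 = sqrt(-14 - 19/23)*8 = sqrt(-341/23)*8 = (I*sqrt(7843)/23)*8 = 8*I*sqrt(7843)/23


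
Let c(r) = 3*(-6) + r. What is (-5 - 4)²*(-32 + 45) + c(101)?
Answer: 1136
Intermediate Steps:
c(r) = -18 + r
(-5 - 4)²*(-32 + 45) + c(101) = (-5 - 4)²*(-32 + 45) + (-18 + 101) = (-9)²*13 + 83 = 81*13 + 83 = 1053 + 83 = 1136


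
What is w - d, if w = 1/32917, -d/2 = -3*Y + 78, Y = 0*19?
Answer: 5135053/32917 ≈ 156.00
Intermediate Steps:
Y = 0
d = -156 (d = -2*(-3*0 + 78) = -2*(0 + 78) = -2*78 = -156)
w = 1/32917 ≈ 3.0379e-5
w - d = 1/32917 - 1*(-156) = 1/32917 + 156 = 5135053/32917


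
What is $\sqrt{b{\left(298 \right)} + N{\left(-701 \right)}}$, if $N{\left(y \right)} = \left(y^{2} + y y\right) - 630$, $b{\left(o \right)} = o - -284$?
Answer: $\sqrt{982754} \approx 991.34$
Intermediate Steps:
$b{\left(o \right)} = 284 + o$ ($b{\left(o \right)} = o + 284 = 284 + o$)
$N{\left(y \right)} = -630 + 2 y^{2}$ ($N{\left(y \right)} = \left(y^{2} + y^{2}\right) - 630 = 2 y^{2} - 630 = -630 + 2 y^{2}$)
$\sqrt{b{\left(298 \right)} + N{\left(-701 \right)}} = \sqrt{\left(284 + 298\right) - \left(630 - 2 \left(-701\right)^{2}\right)} = \sqrt{582 + \left(-630 + 2 \cdot 491401\right)} = \sqrt{582 + \left(-630 + 982802\right)} = \sqrt{582 + 982172} = \sqrt{982754}$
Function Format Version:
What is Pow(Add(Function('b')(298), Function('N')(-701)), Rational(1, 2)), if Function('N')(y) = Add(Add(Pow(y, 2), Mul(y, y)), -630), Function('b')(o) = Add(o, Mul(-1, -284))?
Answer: Pow(982754, Rational(1, 2)) ≈ 991.34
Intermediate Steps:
Function('b')(o) = Add(284, o) (Function('b')(o) = Add(o, 284) = Add(284, o))
Function('N')(y) = Add(-630, Mul(2, Pow(y, 2))) (Function('N')(y) = Add(Add(Pow(y, 2), Pow(y, 2)), -630) = Add(Mul(2, Pow(y, 2)), -630) = Add(-630, Mul(2, Pow(y, 2))))
Pow(Add(Function('b')(298), Function('N')(-701)), Rational(1, 2)) = Pow(Add(Add(284, 298), Add(-630, Mul(2, Pow(-701, 2)))), Rational(1, 2)) = Pow(Add(582, Add(-630, Mul(2, 491401))), Rational(1, 2)) = Pow(Add(582, Add(-630, 982802)), Rational(1, 2)) = Pow(Add(582, 982172), Rational(1, 2)) = Pow(982754, Rational(1, 2))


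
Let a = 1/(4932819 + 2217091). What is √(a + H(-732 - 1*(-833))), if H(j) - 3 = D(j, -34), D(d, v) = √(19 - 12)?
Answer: √(153363646174210 + 51121213008100*√7)/7149910 ≈ 2.3761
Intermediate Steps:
D(d, v) = √7
H(j) = 3 + √7
a = 1/7149910 ≈ 1.3986e-7
√(a + H(-732 - 1*(-833))) = √(1/7149910 + (3 + √7)) = √(21449731/7149910 + √7)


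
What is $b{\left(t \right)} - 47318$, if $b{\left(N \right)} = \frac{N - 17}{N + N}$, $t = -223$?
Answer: $- \frac{10551794}{223} \approx -47317.0$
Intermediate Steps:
$b{\left(N \right)} = \frac{-17 + N}{2 N}$
$b{\left(t \right)} - 47318 = \frac{-17 - 223}{2 \left(-223\right)} - 47318 = \frac{1}{2} \left(- \frac{1}{223}\right) \left(-240\right) - 47318 = \frac{120}{223} - 47318 = - \frac{10551794}{223}$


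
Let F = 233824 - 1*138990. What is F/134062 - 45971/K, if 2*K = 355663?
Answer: 10701508269/23840446553 ≈ 0.44888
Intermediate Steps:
F = 94834 (F = 233824 - 138990 = 94834)
K = 355663/2 (K = (1/2)*355663 = 355663/2 ≈ 1.7783e+5)
F/134062 - 45971/K = 94834/134062 - 45971/355663/2 = 94834*(1/134062) - 45971*2/355663 = 47417/67031 - 91942/355663 = 10701508269/23840446553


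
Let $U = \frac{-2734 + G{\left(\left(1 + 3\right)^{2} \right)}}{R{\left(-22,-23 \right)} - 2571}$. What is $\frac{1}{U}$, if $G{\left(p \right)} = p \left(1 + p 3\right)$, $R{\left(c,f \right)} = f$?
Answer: $\frac{1297}{975} \approx 1.3303$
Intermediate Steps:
$G{\left(p \right)} = p \left(1 + 3 p\right)$
$U = \frac{975}{1297}$ ($U = \frac{-2734 + \left(1 + 3\right)^{2} \left(1 + 3 \left(1 + 3\right)^{2}\right)}{-23 - 2571} = \frac{-2734 + 4^{2} \left(1 + 3 \cdot 4^{2}\right)}{-2594} = \left(-2734 + 16 \left(1 + 3 \cdot 16\right)\right) \left(- \frac{1}{2594}\right) = \left(-2734 + 16 \left(1 + 48\right)\right) \left(- \frac{1}{2594}\right) = \left(-2734 + 16 \cdot 49\right) \left(- \frac{1}{2594}\right) = \left(-2734 + 784\right) \left(- \frac{1}{2594}\right) = \left(-1950\right) \left(- \frac{1}{2594}\right) = \frac{975}{1297} \approx 0.75173$)
$\frac{1}{U} = \frac{1}{\frac{975}{1297}} = \frac{1297}{975}$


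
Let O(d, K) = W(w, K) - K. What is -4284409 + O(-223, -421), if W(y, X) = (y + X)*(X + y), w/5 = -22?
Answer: -4002027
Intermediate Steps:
w = -110 (w = 5*(-22) = -110)
W(y, X) = (X + y)² (W(y, X) = (X + y)*(X + y) = (X + y)²)
O(d, K) = (-110 + K)² - K (O(d, K) = (K - 110)² - K = (-110 + K)² - K)
-4284409 + O(-223, -421) = -4284409 + ((-110 - 421)² - 1*(-421)) = -4284409 + ((-531)² + 421) = -4284409 + (281961 + 421) = -4284409 + 282382 = -4002027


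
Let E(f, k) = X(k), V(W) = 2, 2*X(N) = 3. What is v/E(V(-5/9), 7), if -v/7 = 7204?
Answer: -100856/3 ≈ -33619.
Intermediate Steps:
X(N) = 3/2 (X(N) = (1/2)*3 = 3/2)
E(f, k) = 3/2
v = -50428 (v = -7*7204 = -50428)
v/E(V(-5/9), 7) = -50428/3/2 = -50428*2/3 = -100856/3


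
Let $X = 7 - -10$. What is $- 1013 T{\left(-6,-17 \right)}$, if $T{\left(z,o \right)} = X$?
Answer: $-17221$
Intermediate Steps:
$X = 17$ ($X = 7 + 10 = 17$)
$T{\left(z,o \right)} = 17$
$- 1013 T{\left(-6,-17 \right)} = \left(-1013\right) 17 = -17221$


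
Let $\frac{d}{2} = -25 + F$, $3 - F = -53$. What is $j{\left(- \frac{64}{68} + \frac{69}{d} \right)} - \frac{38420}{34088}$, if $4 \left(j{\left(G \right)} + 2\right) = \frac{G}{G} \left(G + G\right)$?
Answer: $- \frac{27316805}{8982188} \approx -3.0412$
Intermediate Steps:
$F = 56$ ($F = 3 - -53 = 3 + 53 = 56$)
$d = 62$ ($d = 2 \left(-25 + 56\right) = 2 \cdot 31 = 62$)
$j{\left(G \right)} = -2 + \frac{G}{2}$ ($j{\left(G \right)} = -2 + \frac{\frac{G}{G} \left(G + G\right)}{4} = -2 + \frac{1 \cdot 2 G}{4} = -2 + \frac{2 G}{4} = -2 + \frac{G}{2}$)
$j{\left(- \frac{64}{68} + \frac{69}{d} \right)} - \frac{38420}{34088} = \left(-2 + \frac{- \frac{64}{68} + \frac{69}{62}}{2}\right) - \frac{38420}{34088} = \left(-2 + \frac{\left(-64\right) \frac{1}{68} + 69 \cdot \frac{1}{62}}{2}\right) - 38420 \cdot \frac{1}{34088} = \left(-2 + \frac{- \frac{16}{17} + \frac{69}{62}}{2}\right) - \frac{9605}{8522} = \left(-2 + \frac{1}{2} \cdot \frac{181}{1054}\right) - \frac{9605}{8522} = \left(-2 + \frac{181}{2108}\right) - \frac{9605}{8522} = - \frac{4035}{2108} - \frac{9605}{8522} = - \frac{27316805}{8982188}$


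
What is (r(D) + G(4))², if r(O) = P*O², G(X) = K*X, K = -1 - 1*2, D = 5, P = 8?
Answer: 35344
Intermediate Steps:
K = -3 (K = -1 - 2 = -3)
G(X) = -3*X
r(O) = 8*O²
(r(D) + G(4))² = (8*5² - 3*4)² = (8*25 - 12)² = (200 - 12)² = 188² = 35344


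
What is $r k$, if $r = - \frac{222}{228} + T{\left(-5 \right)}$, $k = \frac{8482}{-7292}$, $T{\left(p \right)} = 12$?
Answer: $- \frac{1776979}{138548} \approx -12.826$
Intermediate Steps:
$k = - \frac{4241}{3646}$ ($k = 8482 \left(- \frac{1}{7292}\right) = - \frac{4241}{3646} \approx -1.1632$)
$r = \frac{419}{38}$ ($r = - \frac{222}{228} + 12 = \left(-222\right) \frac{1}{228} + 12 = - \frac{37}{38} + 12 = \frac{419}{38} \approx 11.026$)
$r k = \frac{419}{38} \left(- \frac{4241}{3646}\right) = - \frac{1776979}{138548}$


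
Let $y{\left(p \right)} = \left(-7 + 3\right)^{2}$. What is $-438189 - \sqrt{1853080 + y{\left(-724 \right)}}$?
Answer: $-438189 - 2 \sqrt{463274} \approx -4.3955 \cdot 10^{5}$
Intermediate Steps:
$y{\left(p \right)} = 16$ ($y{\left(p \right)} = \left(-4\right)^{2} = 16$)
$-438189 - \sqrt{1853080 + y{\left(-724 \right)}} = -438189 - \sqrt{1853080 + 16} = -438189 - \sqrt{1853096} = -438189 - 2 \sqrt{463274}$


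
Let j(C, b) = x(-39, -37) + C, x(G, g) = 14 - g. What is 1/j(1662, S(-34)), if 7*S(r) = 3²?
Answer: 1/1713 ≈ 0.00058377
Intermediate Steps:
S(r) = 9/7 (S(r) = (⅐)*3² = (⅐)*9 = 9/7)
j(C, b) = 51 + C (j(C, b) = (14 - 1*(-37)) + C = (14 + 37) + C = 51 + C)
1/j(1662, S(-34)) = 1/(51 + 1662) = 1/1713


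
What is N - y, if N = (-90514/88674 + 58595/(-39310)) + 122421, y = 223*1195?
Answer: -50218343491453/348577494 ≈ -1.4407e+5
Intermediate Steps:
y = 266485
N = 42672329997137/348577494 (N = (-90514*1/88674 + 58595*(-1/39310)) + 122421 = (-45257/44337 - 11719/7862) + 122421 = -875395837/348577494 + 122421 = 42672329997137/348577494 ≈ 1.2242e+5)
N - y = 42672329997137/348577494 - 1*266485 = 42672329997137/348577494 - 266485 = -50218343491453/348577494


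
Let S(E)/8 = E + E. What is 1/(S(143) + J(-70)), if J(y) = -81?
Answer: 1/2207 ≈ 0.00045310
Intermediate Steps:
S(E) = 16*E (S(E) = 8*(E + E) = 8*(2*E) = 16*E)
1/(S(143) + J(-70)) = 1/(16*143 - 81) = 1/(2288 - 81) = 1/2207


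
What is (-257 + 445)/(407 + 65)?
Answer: 47/118 ≈ 0.39830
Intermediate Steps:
(-257 + 445)/(407 + 65) = 188/472 = 188*(1/472) = 47/118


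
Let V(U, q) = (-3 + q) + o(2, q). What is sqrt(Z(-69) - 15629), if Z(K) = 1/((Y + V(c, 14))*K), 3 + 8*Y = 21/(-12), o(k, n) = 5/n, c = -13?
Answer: I*sqrt(432537564797565)/166359 ≈ 125.02*I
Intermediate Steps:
V(U, q) = -3 + q + 5/q (V(U, q) = (-3 + q) + 5/q = -3 + q + 5/q)
Y = -19/32 (Y = -3/8 + (21/(-12))/8 = -3/8 + (21*(-1/12))/8 = -3/8 + (1/8)*(-7/4) = -3/8 - 7/32 = -19/32 ≈ -0.59375)
Z(K) = 224/(2411*K) (Z(K) = 1/((-19/32 + (-3 + 14 + 5/14))*K) = 1/((-19/32 + 159/14)*K) = 1/((2411/224)*K) = 224/(2411*K))
sqrt(Z(-69) - 15629) = sqrt((224/2411)/(-69) - 15629) = sqrt((224/2411)*(-1/69) - 15629) = sqrt(-224/166359 - 15629) = sqrt(-2600025035/166359) = I*sqrt(432537564797565)/166359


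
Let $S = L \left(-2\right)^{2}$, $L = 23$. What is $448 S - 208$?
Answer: $41008$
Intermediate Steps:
$S = 92$ ($S = 23 \left(-2\right)^{2} = 23 \cdot 4 = 92$)
$448 S - 208 = 448 \cdot 92 - 208 = 41216 - 208 = 41008$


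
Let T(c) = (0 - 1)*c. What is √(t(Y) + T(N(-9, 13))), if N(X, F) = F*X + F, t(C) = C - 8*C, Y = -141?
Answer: √1091 ≈ 33.030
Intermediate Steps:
t(C) = -7*C
N(X, F) = F + F*X
T(c) = -c
√(t(Y) + T(N(-9, 13))) = √(-7*(-141) - 13*(1 - 9)) = √(987 - 13*(-8)) = √(987 - 1*(-104)) = √(987 + 104) = √1091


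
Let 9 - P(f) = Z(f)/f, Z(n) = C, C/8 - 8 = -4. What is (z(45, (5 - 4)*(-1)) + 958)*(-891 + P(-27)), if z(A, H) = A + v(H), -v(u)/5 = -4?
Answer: -8109662/9 ≈ -9.0107e+5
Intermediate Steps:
C = 32 (C = 64 + 8*(-4) = 64 - 32 = 32)
v(u) = 20 (v(u) = -5*(-4) = 20)
Z(n) = 32
z(A, H) = 20 + A (z(A, H) = A + 20 = 20 + A)
P(f) = 9 - 32/f
(z(45, (5 - 4)*(-1)) + 958)*(-891 + P(-27)) = ((20 + 45) + 958)*(-891 + (9 - 32/(-27))) = (65 + 958)*(-891 + (9 - 32*(-1/27))) = 1023*(-891 + (9 + 32/27)) = 1023*(-891 + 275/27) = 1023*(-23782/27) = -8109662/9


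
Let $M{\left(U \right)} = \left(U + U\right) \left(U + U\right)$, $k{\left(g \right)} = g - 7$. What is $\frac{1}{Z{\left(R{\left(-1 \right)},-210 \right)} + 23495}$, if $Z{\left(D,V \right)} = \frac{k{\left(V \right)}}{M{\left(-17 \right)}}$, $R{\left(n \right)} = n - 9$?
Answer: $\frac{1156}{27160003} \approx 4.2563 \cdot 10^{-5}$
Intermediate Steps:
$k{\left(g \right)} = -7 + g$
$M{\left(U \right)} = 4 U^{2}$ ($M{\left(U \right)} = 2 U 2 U = 4 U^{2}$)
$R{\left(n \right)} = -9 + n$ ($R{\left(n \right)} = n - 9 = -9 + n$)
$Z{\left(D,V \right)} = - \frac{7}{1156} + \frac{V}{1156}$ ($Z{\left(D,V \right)} = \frac{-7 + V}{4 \left(-17\right)^{2}} = \frac{-7 + V}{4 \cdot 289} = \frac{-7 + V}{1156} = \left(-7 + V\right) \frac{1}{1156} = - \frac{7}{1156} + \frac{V}{1156}$)
$\frac{1}{Z{\left(R{\left(-1 \right)},-210 \right)} + 23495} = \frac{1}{\left(- \frac{7}{1156} + \frac{1}{1156} \left(-210\right)\right) + 23495} = \frac{1}{\left(- \frac{7}{1156} - \frac{105}{578}\right) + 23495} = \frac{1}{- \frac{217}{1156} + 23495} = \frac{1}{\frac{27160003}{1156}} = \frac{1156}{27160003}$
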